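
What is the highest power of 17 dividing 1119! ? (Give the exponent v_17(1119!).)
v_17(1119!) = 68

Legendre's formula: v_p(n!) = Σ_{k ≥ 1} ⌊n / p^k⌋. For p = 17, n = 1119, the terms are:
  ⌊1119/17^1⌋ = ⌊1119/17⌋ = 65
  ⌊1119/17^2⌋ = ⌊1119/289⌋ = 3
(the next term ⌊1119/17^3⌋ = 0, terminating the sum). Summing: v_17(1119!) = 65 + 3 = 68.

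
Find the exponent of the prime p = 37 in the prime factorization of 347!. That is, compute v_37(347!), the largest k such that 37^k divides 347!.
v_37(347!) = 9

Legendre's formula: v_p(n!) = Σ_{k ≥ 1} ⌊n / p^k⌋. For p = 37, n = 347, the terms are:
  ⌊347/37^1⌋ = ⌊347/37⌋ = 9
(the next term ⌊347/37^2⌋ = 0, terminating the sum). Summing: v_37(347!) = 9 = 9.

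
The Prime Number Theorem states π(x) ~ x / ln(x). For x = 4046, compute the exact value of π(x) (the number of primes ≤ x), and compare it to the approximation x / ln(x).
π(4046) = 557;  x/ln(x) ≈ 487.15;  relative error ≈ 12.54%.

Directly count primes up to 4046: π(4046) = 557. The PNT approximation gives 4046/ln(4046) ≈ 4046/8.30548 ≈ 487.15. Relative error (π(x) − x/ln(x)) / π(x) ≈ 12.54%; the approximation is known to undercount slightly (Li(x) is a better estimate).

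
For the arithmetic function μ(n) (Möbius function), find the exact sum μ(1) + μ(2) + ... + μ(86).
Σ_{n ≤ 86} μ(n) = -2

Compute μ(n) for each 1 ≤ n ≤ 86: μ(1) = 1, μ(2) = -1, μ(3) = -1, μ(4) = 0, μ(5) = -1, μ(6) = 1, μ(7) = -1, μ(8) = 0, μ(9) = 0, μ(10) = 1, μ(11) = -1, μ(12) = 0, μ(13) = -1, μ(14) = 1, μ(15) = 1, μ(16) = 0, μ(17) = -1, μ(18) = 0, μ(19) = -1, μ(20) = 0, μ(21) = 1, μ(22) = 1, μ(23) = -1, μ(24) = 0, μ(25) = 0, μ(26) = 1, μ(27) = 0, μ(28) = 0, μ(29) = -1, μ(30) = -1, μ(31) = -1, μ(32) = 0, μ(33) = 1, μ(34) = 1, μ(35) = 1, μ(36) = 0, μ(37) = -1, μ(38) = 1, μ(39) = 1, μ(40) = 0, μ(41) = -1, μ(42) = -1, μ(43) = -1, μ(44) = 0, μ(45) = 0, μ(46) = 1, μ(47) = -1, μ(48) = 0, μ(49) = 0, μ(50) = 0, μ(51) = 1, μ(52) = 0, μ(53) = -1, μ(54) = 0, μ(55) = 1, μ(56) = 0, μ(57) = 1, μ(58) = 1, μ(59) = -1, μ(60) = 0, μ(61) = -1, μ(62) = 1, μ(63) = 0, μ(64) = 0, μ(65) = 1, μ(66) = -1, μ(67) = -1, μ(68) = 0, μ(69) = 1, μ(70) = -1, μ(71) = -1, μ(72) = 0, μ(73) = -1, μ(74) = 1, μ(75) = 0, μ(76) = 0, μ(77) = 1, μ(78) = -1, μ(79) = -1, μ(80) = 0, μ(81) = 0, μ(82) = 1, μ(83) = -1, μ(84) = 0, μ(85) = 1, μ(86) = 1. Summing all 86 values: -2. (Mertens function M(x) = Σ_{n ≤ x} μ(n); on average M(x) should be small (PNT ⟺ M(x) = o(x)).)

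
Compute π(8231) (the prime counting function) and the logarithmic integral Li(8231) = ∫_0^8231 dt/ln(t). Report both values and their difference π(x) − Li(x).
π(8231) = 1032;  Li(8231) ≈ 1052.08;  π(x) − Li(x) ≈ -20.08.

Direct count of primes ≤ 8231 gives π(8231) = 1032. Numerical evaluation of the logarithmic integral gives Li(8231) ≈ 1052.08. The difference π(x) − Li(x) ≈ -20.08 is typically negative for small/moderate x (Li(x) overestimates), though Littlewood's theorem shows this sign changes infinitely often.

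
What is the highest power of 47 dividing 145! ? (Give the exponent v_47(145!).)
v_47(145!) = 3

Legendre's formula: v_p(n!) = Σ_{k ≥ 1} ⌊n / p^k⌋. For p = 47, n = 145, the terms are:
  ⌊145/47^1⌋ = ⌊145/47⌋ = 3
(the next term ⌊145/47^2⌋ = 0, terminating the sum). Summing: v_47(145!) = 3 = 3.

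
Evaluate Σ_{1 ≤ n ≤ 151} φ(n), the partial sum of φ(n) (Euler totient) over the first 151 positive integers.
Σ_{n ≤ 151} φ(n) = 7008

Compute φ(n) for each 1 ≤ n ≤ 151: φ(1) = 1, φ(2) = 1, φ(3) = 2, φ(4) = 2, φ(5) = 4, φ(6) = 2, φ(7) = 6, φ(8) = 4, φ(9) = 6, φ(10) = 4, φ(11) = 10, φ(12) = 4, φ(13) = 12, φ(14) = 6, φ(15) = 8, φ(16) = 8, φ(17) = 16, φ(18) = 6, φ(19) = 18, φ(20) = 8, φ(21) = 12, φ(22) = 10, φ(23) = 22, φ(24) = 8, φ(25) = 20, φ(26) = 12, φ(27) = 18, φ(28) = 12, φ(29) = 28, φ(30) = 8, φ(31) = 30, φ(32) = 16, φ(33) = 20, φ(34) = 16, φ(35) = 24, φ(36) = 12, φ(37) = 36, φ(38) = 18, φ(39) = 24, φ(40) = 16, φ(41) = 40, φ(42) = 12, φ(43) = 42, φ(44) = 20, φ(45) = 24, φ(46) = 22, φ(47) = 46, φ(48) = 16, φ(49) = 42, φ(50) = 20, φ(51) = 32, φ(52) = 24, φ(53) = 52, φ(54) = 18, φ(55) = 40, φ(56) = 24, φ(57) = 36, φ(58) = 28, φ(59) = 58, φ(60) = 16, φ(61) = 60, φ(62) = 30, φ(63) = 36, φ(64) = 32, φ(65) = 48, φ(66) = 20, φ(67) = 66, φ(68) = 32, φ(69) = 44, φ(70) = 24, φ(71) = 70, φ(72) = 24, φ(73) = 72, φ(74) = 36, φ(75) = 40, φ(76) = 36, φ(77) = 60, φ(78) = 24, φ(79) = 78, φ(80) = 32, φ(81) = 54, φ(82) = 40, φ(83) = 82, φ(84) = 24, φ(85) = 64, φ(86) = 42, φ(87) = 56, φ(88) = 40, φ(89) = 88, φ(90) = 24, φ(91) = 72, φ(92) = 44, φ(93) = 60, φ(94) = 46, φ(95) = 72, φ(96) = 32, φ(97) = 96, φ(98) = 42, φ(99) = 60, φ(100) = 40, φ(101) = 100, φ(102) = 32, φ(103) = 102, φ(104) = 48, φ(105) = 48, φ(106) = 52, φ(107) = 106, φ(108) = 36, φ(109) = 108, φ(110) = 40, φ(111) = 72, φ(112) = 48, φ(113) = 112, φ(114) = 36, φ(115) = 88, φ(116) = 56, φ(117) = 72, φ(118) = 58, φ(119) = 96, φ(120) = 32, φ(121) = 110, φ(122) = 60, φ(123) = 80, φ(124) = 60, φ(125) = 100, φ(126) = 36, φ(127) = 126, φ(128) = 64, φ(129) = 84, φ(130) = 48, φ(131) = 130, φ(132) = 40, φ(133) = 108, φ(134) = 66, φ(135) = 72, φ(136) = 64, φ(137) = 136, φ(138) = 44, φ(139) = 138, φ(140) = 48, φ(141) = 92, φ(142) = 70, φ(143) = 120, φ(144) = 48, φ(145) = 112, φ(146) = 72, φ(147) = 84, φ(148) = 72, φ(149) = 148, φ(150) = 40, φ(151) = 150. Summing all 151 values: 7008. (Average order: Σ_{n ≤ x} φ(n) ~ (3/π²) x². For x = 151, (3/π²)·151² ≈ 6930.67.)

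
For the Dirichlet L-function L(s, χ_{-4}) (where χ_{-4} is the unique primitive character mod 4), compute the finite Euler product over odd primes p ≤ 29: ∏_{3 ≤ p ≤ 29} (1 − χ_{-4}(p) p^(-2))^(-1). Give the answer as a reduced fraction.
∏ = 949136745811969/1035447238656000

The odd primes p ≤ 29 are [3, 5, 7, 11, 13, 17, 19, 23, 29]. For each, χ(p) = 1 if p ≡ 1 mod 4, χ(p) = −1 if p ≡ 3 mod 4. Taking (1 − χ(p)/p^2)^(-1) = p^2/(p^2 − χ(p)): (1 − (-1)/3^2)^(-1) · (1 − (1)/5^2)^(-1) · (1 − (-1)/7^2)^(-1) · (1 − (-1)/11^2)^(-1) · (1 − (1)/13^2)^(-1) · (1 − (1)/17^2)^(-1) · (1 − (-1)/19^2)^(-1) · (1 − (-1)/23^2)^(-1) · (1 − (1)/29^2)^(-1) = 949136745811969/1035447238656000.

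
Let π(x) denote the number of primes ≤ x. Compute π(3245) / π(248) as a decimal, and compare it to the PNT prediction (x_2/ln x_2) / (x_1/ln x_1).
π(3245)/π(248) = 457/53 ≈ 8.6226;  PNT prediction ≈ 8.9230.

π(248) = 53 and π(3245) = 457, so π(3245)/π(248) ≈ 8.6226. The PNT-predicted ratio is (3245/ln(3245)) / (248/ln(248)) ≈ 8.9230. The two agree to within a few percent, as expected.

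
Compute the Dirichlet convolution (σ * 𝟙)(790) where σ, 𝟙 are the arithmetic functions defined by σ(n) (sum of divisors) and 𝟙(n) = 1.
(σ * 𝟙)(790) = 2268

Divisors of 790: [1, 2, 5, 10, 79, 158, 395, 790]. For each d | 790:
  d = 1: σ(1) · 𝟙(790/1) = 1 · 1 = 1
  d = 2: σ(2) · 𝟙(790/2) = 3 · 1 = 3
  d = 5: σ(5) · 𝟙(790/5) = 6 · 1 = 6
  d = 10: σ(10) · 𝟙(790/10) = 18 · 1 = 18
  d = 79: σ(79) · 𝟙(790/79) = 80 · 1 = 80
  d = 158: σ(158) · 𝟙(790/158) = 240 · 1 = 240
  d = 395: σ(395) · 𝟙(790/395) = 480 · 1 = 480
  d = 790: σ(790) · 𝟙(790/790) = 1440 · 1 = 1440
Summing: (σ * 𝟙)(790) = 1 + 3 + 6 + 18 + 80 + 240 + 480 + 1440 = 2268.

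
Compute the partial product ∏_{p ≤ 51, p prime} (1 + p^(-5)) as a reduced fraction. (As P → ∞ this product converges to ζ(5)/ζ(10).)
∏ = 77350420258916008694441522216355088445733760320747817275637792505856/74669957780522328018216335873020857442299719217280893302140029444835

The primes p ≤ 51 are [2, 3, 5, 7, 11, 13, 17, 19, 23, 29, 31, 37, 41, 43, 47]. For each, (1 + 1/p^5) = (p^5 + 1)/p^5. Multiplying these fractions over p ∈ [2, 3, 5, 7, 11, 13, 17, 19, 23, 29, 31, 37, 41, 43, 47] gives 77350420258916008694441522216355088445733760320747817275637792505856/74669957780522328018216335873020857442299719217280893302140029444835. (In the limit P → ∞ this tends to ζ(5)/ζ(10).)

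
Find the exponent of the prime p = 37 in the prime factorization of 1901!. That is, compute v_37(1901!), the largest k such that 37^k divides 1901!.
v_37(1901!) = 52

Legendre's formula: v_p(n!) = Σ_{k ≥ 1} ⌊n / p^k⌋. For p = 37, n = 1901, the terms are:
  ⌊1901/37^1⌋ = ⌊1901/37⌋ = 51
  ⌊1901/37^2⌋ = ⌊1901/1369⌋ = 1
(the next term ⌊1901/37^3⌋ = 0, terminating the sum). Summing: v_37(1901!) = 51 + 1 = 52.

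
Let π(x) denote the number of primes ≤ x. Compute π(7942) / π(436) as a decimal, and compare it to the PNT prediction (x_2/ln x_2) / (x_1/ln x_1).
π(7942)/π(436) = 1003/84 ≈ 11.9405;  PNT prediction ≈ 12.3284.

π(436) = 84 and π(7942) = 1003, so π(7942)/π(436) ≈ 11.9405. The PNT-predicted ratio is (7942/ln(7942)) / (436/ln(436)) ≈ 12.3284. The two agree to within a few percent, as expected.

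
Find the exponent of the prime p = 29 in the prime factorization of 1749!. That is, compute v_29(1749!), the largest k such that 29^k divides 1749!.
v_29(1749!) = 62

Legendre's formula: v_p(n!) = Σ_{k ≥ 1} ⌊n / p^k⌋. For p = 29, n = 1749, the terms are:
  ⌊1749/29^1⌋ = ⌊1749/29⌋ = 60
  ⌊1749/29^2⌋ = ⌊1749/841⌋ = 2
(the next term ⌊1749/29^3⌋ = 0, terminating the sum). Summing: v_29(1749!) = 60 + 2 = 62.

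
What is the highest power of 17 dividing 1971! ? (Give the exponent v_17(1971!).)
v_17(1971!) = 121

Legendre's formula: v_p(n!) = Σ_{k ≥ 1} ⌊n / p^k⌋. For p = 17, n = 1971, the terms are:
  ⌊1971/17^1⌋ = ⌊1971/17⌋ = 115
  ⌊1971/17^2⌋ = ⌊1971/289⌋ = 6
(the next term ⌊1971/17^3⌋ = 0, terminating the sum). Summing: v_17(1971!) = 115 + 6 = 121.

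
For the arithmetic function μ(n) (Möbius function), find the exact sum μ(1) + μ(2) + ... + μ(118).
Σ_{n ≤ 118} μ(n) = -4

Compute μ(n) for each 1 ≤ n ≤ 118: μ(1) = 1, μ(2) = -1, μ(3) = -1, μ(4) = 0, μ(5) = -1, μ(6) = 1, μ(7) = -1, μ(8) = 0, μ(9) = 0, μ(10) = 1, μ(11) = -1, μ(12) = 0, μ(13) = -1, μ(14) = 1, μ(15) = 1, μ(16) = 0, μ(17) = -1, μ(18) = 0, μ(19) = -1, μ(20) = 0, μ(21) = 1, μ(22) = 1, μ(23) = -1, μ(24) = 0, μ(25) = 0, μ(26) = 1, μ(27) = 0, μ(28) = 0, μ(29) = -1, μ(30) = -1, μ(31) = -1, μ(32) = 0, μ(33) = 1, μ(34) = 1, μ(35) = 1, μ(36) = 0, μ(37) = -1, μ(38) = 1, μ(39) = 1, μ(40) = 0, μ(41) = -1, μ(42) = -1, μ(43) = -1, μ(44) = 0, μ(45) = 0, μ(46) = 1, μ(47) = -1, μ(48) = 0, μ(49) = 0, μ(50) = 0, μ(51) = 1, μ(52) = 0, μ(53) = -1, μ(54) = 0, μ(55) = 1, μ(56) = 0, μ(57) = 1, μ(58) = 1, μ(59) = -1, μ(60) = 0, μ(61) = -1, μ(62) = 1, μ(63) = 0, μ(64) = 0, μ(65) = 1, μ(66) = -1, μ(67) = -1, μ(68) = 0, μ(69) = 1, μ(70) = -1, μ(71) = -1, μ(72) = 0, μ(73) = -1, μ(74) = 1, μ(75) = 0, μ(76) = 0, μ(77) = 1, μ(78) = -1, μ(79) = -1, μ(80) = 0, μ(81) = 0, μ(82) = 1, μ(83) = -1, μ(84) = 0, μ(85) = 1, μ(86) = 1, μ(87) = 1, μ(88) = 0, μ(89) = -1, μ(90) = 0, μ(91) = 1, μ(92) = 0, μ(93) = 1, μ(94) = 1, μ(95) = 1, μ(96) = 0, μ(97) = -1, μ(98) = 0, μ(99) = 0, μ(100) = 0, μ(101) = -1, μ(102) = -1, μ(103) = -1, μ(104) = 0, μ(105) = -1, μ(106) = 1, μ(107) = -1, μ(108) = 0, μ(109) = -1, μ(110) = -1, μ(111) = 1, μ(112) = 0, μ(113) = -1, μ(114) = -1, μ(115) = 1, μ(116) = 0, μ(117) = 0, μ(118) = 1. Summing all 118 values: -4. (Mertens function M(x) = Σ_{n ≤ x} μ(n); on average M(x) should be small (PNT ⟺ M(x) = o(x)).)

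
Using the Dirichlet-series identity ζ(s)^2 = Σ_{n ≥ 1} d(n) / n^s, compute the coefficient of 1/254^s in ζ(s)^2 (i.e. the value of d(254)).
d(254) = 4

ζ(s)^2 = (Σ 1/m^s)(Σ 1/k^s). The coefficient of 1/n^s in the product is the number of ordered pairs (m, k) with mk = n, which equals d(n). For n = 254, divisors are [1, 2, 127, 254], so d(254) = 4.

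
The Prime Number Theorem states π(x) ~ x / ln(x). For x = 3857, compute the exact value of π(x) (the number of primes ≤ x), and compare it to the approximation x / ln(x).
π(3857) = 535;  x/ln(x) ≈ 467.08;  relative error ≈ 12.69%.

Directly count primes up to 3857: π(3857) = 535. The PNT approximation gives 3857/ln(3857) ≈ 3857/8.25764 ≈ 467.08. Relative error (π(x) − x/ln(x)) / π(x) ≈ 12.69%; the approximation is known to undercount slightly (Li(x) is a better estimate).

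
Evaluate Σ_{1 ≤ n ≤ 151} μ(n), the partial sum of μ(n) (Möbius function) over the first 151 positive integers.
Σ_{n ≤ 151} μ(n) = -1

Compute μ(n) for each 1 ≤ n ≤ 151: μ(1) = 1, μ(2) = -1, μ(3) = -1, μ(4) = 0, μ(5) = -1, μ(6) = 1, μ(7) = -1, μ(8) = 0, μ(9) = 0, μ(10) = 1, μ(11) = -1, μ(12) = 0, μ(13) = -1, μ(14) = 1, μ(15) = 1, μ(16) = 0, μ(17) = -1, μ(18) = 0, μ(19) = -1, μ(20) = 0, μ(21) = 1, μ(22) = 1, μ(23) = -1, μ(24) = 0, μ(25) = 0, μ(26) = 1, μ(27) = 0, μ(28) = 0, μ(29) = -1, μ(30) = -1, μ(31) = -1, μ(32) = 0, μ(33) = 1, μ(34) = 1, μ(35) = 1, μ(36) = 0, μ(37) = -1, μ(38) = 1, μ(39) = 1, μ(40) = 0, μ(41) = -1, μ(42) = -1, μ(43) = -1, μ(44) = 0, μ(45) = 0, μ(46) = 1, μ(47) = -1, μ(48) = 0, μ(49) = 0, μ(50) = 0, μ(51) = 1, μ(52) = 0, μ(53) = -1, μ(54) = 0, μ(55) = 1, μ(56) = 0, μ(57) = 1, μ(58) = 1, μ(59) = -1, μ(60) = 0, μ(61) = -1, μ(62) = 1, μ(63) = 0, μ(64) = 0, μ(65) = 1, μ(66) = -1, μ(67) = -1, μ(68) = 0, μ(69) = 1, μ(70) = -1, μ(71) = -1, μ(72) = 0, μ(73) = -1, μ(74) = 1, μ(75) = 0, μ(76) = 0, μ(77) = 1, μ(78) = -1, μ(79) = -1, μ(80) = 0, μ(81) = 0, μ(82) = 1, μ(83) = -1, μ(84) = 0, μ(85) = 1, μ(86) = 1, μ(87) = 1, μ(88) = 0, μ(89) = -1, μ(90) = 0, μ(91) = 1, μ(92) = 0, μ(93) = 1, μ(94) = 1, μ(95) = 1, μ(96) = 0, μ(97) = -1, μ(98) = 0, μ(99) = 0, μ(100) = 0, μ(101) = -1, μ(102) = -1, μ(103) = -1, μ(104) = 0, μ(105) = -1, μ(106) = 1, μ(107) = -1, μ(108) = 0, μ(109) = -1, μ(110) = -1, μ(111) = 1, μ(112) = 0, μ(113) = -1, μ(114) = -1, μ(115) = 1, μ(116) = 0, μ(117) = 0, μ(118) = 1, μ(119) = 1, μ(120) = 0, μ(121) = 0, μ(122) = 1, μ(123) = 1, μ(124) = 0, μ(125) = 0, μ(126) = 0, μ(127) = -1, μ(128) = 0, μ(129) = 1, μ(130) = -1, μ(131) = -1, μ(132) = 0, μ(133) = 1, μ(134) = 1, μ(135) = 0, μ(136) = 0, μ(137) = -1, μ(138) = -1, μ(139) = -1, μ(140) = 0, μ(141) = 1, μ(142) = 1, μ(143) = 1, μ(144) = 0, μ(145) = 1, μ(146) = 1, μ(147) = 0, μ(148) = 0, μ(149) = -1, μ(150) = 0, μ(151) = -1. Summing all 151 values: -1. (Mertens function M(x) = Σ_{n ≤ x} μ(n); on average M(x) should be small (PNT ⟺ M(x) = o(x)).)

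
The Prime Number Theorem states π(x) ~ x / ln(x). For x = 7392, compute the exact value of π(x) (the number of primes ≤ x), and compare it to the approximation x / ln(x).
π(7392) = 938;  x/ln(x) ≈ 829.80;  relative error ≈ 11.54%.

Directly count primes up to 7392: π(7392) = 938. The PNT approximation gives 7392/ln(7392) ≈ 7392/8.90815 ≈ 829.80. Relative error (π(x) − x/ln(x)) / π(x) ≈ 11.54%; the approximation is known to undercount slightly (Li(x) is a better estimate).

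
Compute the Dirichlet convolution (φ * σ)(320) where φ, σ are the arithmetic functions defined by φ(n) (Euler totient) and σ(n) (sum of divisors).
(φ * σ)(320) = 4480

Divisors of 320: [1, 2, 4, 5, 8, 10, 16, 20, 32, 40, 64, 80, 160, 320]. For each d | 320:
  d = 1: φ(1) · σ(320/1) = 1 · 762 = 762
  d = 2: φ(2) · σ(320/2) = 1 · 378 = 378
  d = 4: φ(4) · σ(320/4) = 2 · 186 = 372
  d = 5: φ(5) · σ(320/5) = 4 · 127 = 508
  d = 8: φ(8) · σ(320/8) = 4 · 90 = 360
  d = 10: φ(10) · σ(320/10) = 4 · 63 = 252
  d = 16: φ(16) · σ(320/16) = 8 · 42 = 336
  d = 20: φ(20) · σ(320/20) = 8 · 31 = 248
  d = 32: φ(32) · σ(320/32) = 16 · 18 = 288
  d = 40: φ(40) · σ(320/40) = 16 · 15 = 240
  d = 64: φ(64) · σ(320/64) = 32 · 6 = 192
  d = 80: φ(80) · σ(320/80) = 32 · 7 = 224
  d = 160: φ(160) · σ(320/160) = 64 · 3 = 192
  d = 320: φ(320) · σ(320/320) = 128 · 1 = 128
Summing: (φ * σ)(320) = 762 + 378 + 372 + 508 + 360 + 252 + 336 + 248 + 288 + 240 + 192 + 224 + 192 + 128 = 4480.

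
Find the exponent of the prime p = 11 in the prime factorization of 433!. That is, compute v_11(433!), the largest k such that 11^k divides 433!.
v_11(433!) = 42

Legendre's formula: v_p(n!) = Σ_{k ≥ 1} ⌊n / p^k⌋. For p = 11, n = 433, the terms are:
  ⌊433/11^1⌋ = ⌊433/11⌋ = 39
  ⌊433/11^2⌋ = ⌊433/121⌋ = 3
(the next term ⌊433/11^3⌋ = 0, terminating the sum). Summing: v_11(433!) = 39 + 3 = 42.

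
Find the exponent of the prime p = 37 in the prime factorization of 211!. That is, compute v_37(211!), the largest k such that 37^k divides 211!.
v_37(211!) = 5

Legendre's formula: v_p(n!) = Σ_{k ≥ 1} ⌊n / p^k⌋. For p = 37, n = 211, the terms are:
  ⌊211/37^1⌋ = ⌊211/37⌋ = 5
(the next term ⌊211/37^2⌋ = 0, terminating the sum). Summing: v_37(211!) = 5 = 5.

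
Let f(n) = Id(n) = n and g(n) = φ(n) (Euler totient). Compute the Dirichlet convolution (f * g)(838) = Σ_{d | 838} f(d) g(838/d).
(Id * φ)(838) = 2511

Divisors of 838: [1, 2, 419, 838]. For each d | 838:
  d = 1: Id(1) · φ(838/1) = 1 · 418 = 418
  d = 2: Id(2) · φ(838/2) = 2 · 418 = 836
  d = 419: Id(419) · φ(838/419) = 419 · 1 = 419
  d = 838: Id(838) · φ(838/838) = 838 · 1 = 838
Summing: (Id * φ)(838) = 418 + 836 + 419 + 838 = 2511.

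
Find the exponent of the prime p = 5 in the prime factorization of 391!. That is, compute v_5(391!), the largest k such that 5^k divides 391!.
v_5(391!) = 96

Legendre's formula: v_p(n!) = Σ_{k ≥ 1} ⌊n / p^k⌋. For p = 5, n = 391, the terms are:
  ⌊391/5^1⌋ = ⌊391/5⌋ = 78
  ⌊391/5^2⌋ = ⌊391/25⌋ = 15
  ⌊391/5^3⌋ = ⌊391/125⌋ = 3
(the next term ⌊391/5^4⌋ = 0, terminating the sum). Summing: v_5(391!) = 78 + 15 + 3 = 96.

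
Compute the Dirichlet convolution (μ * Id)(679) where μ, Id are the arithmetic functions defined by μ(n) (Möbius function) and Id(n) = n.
(μ * Id)(679) = 576

Divisors of 679: [1, 7, 97, 679]. For each d | 679:
  d = 1: μ(1) · Id(679/1) = 1 · 679 = 679
  d = 7: μ(7) · Id(679/7) = -1 · 97 = -97
  d = 97: μ(97) · Id(679/97) = -1 · 7 = -7
  d = 679: μ(679) · Id(679/679) = 1 · 1 = 1
Summing: (μ * Id)(679) = 679 + -97 + -7 + 1 = 576.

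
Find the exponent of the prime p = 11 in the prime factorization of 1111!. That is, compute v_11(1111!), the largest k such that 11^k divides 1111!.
v_11(1111!) = 110

Legendre's formula: v_p(n!) = Σ_{k ≥ 1} ⌊n / p^k⌋. For p = 11, n = 1111, the terms are:
  ⌊1111/11^1⌋ = ⌊1111/11⌋ = 101
  ⌊1111/11^2⌋ = ⌊1111/121⌋ = 9
(the next term ⌊1111/11^3⌋ = 0, terminating the sum). Summing: v_11(1111!) = 101 + 9 = 110.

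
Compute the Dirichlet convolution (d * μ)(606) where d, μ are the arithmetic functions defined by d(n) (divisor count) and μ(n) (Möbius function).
(d * μ)(606) = 1

Divisors of 606: [1, 2, 3, 6, 101, 202, 303, 606]. For each d | 606:
  d = 1: d(1) · μ(606/1) = 1 · -1 = -1
  d = 2: d(2) · μ(606/2) = 2 · 1 = 2
  d = 3: d(3) · μ(606/3) = 2 · 1 = 2
  d = 6: d(6) · μ(606/6) = 4 · -1 = -4
  d = 101: d(101) · μ(606/101) = 2 · 1 = 2
  d = 202: d(202) · μ(606/202) = 4 · -1 = -4
  d = 303: d(303) · μ(606/303) = 4 · -1 = -4
  d = 606: d(606) · μ(606/606) = 8 · 1 = 8
Summing: (d * μ)(606) = -1 + 2 + 2 + -4 + 2 + -4 + -4 + 8 = 1.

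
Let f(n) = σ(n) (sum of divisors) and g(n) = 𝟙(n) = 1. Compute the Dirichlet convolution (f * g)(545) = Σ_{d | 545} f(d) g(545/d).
(σ * 𝟙)(545) = 777

Divisors of 545: [1, 5, 109, 545]. For each d | 545:
  d = 1: σ(1) · 𝟙(545/1) = 1 · 1 = 1
  d = 5: σ(5) · 𝟙(545/5) = 6 · 1 = 6
  d = 109: σ(109) · 𝟙(545/109) = 110 · 1 = 110
  d = 545: σ(545) · 𝟙(545/545) = 660 · 1 = 660
Summing: (σ * 𝟙)(545) = 1 + 6 + 110 + 660 = 777.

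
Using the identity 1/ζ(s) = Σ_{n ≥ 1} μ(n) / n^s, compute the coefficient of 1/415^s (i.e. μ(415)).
μ(415) = 1

Factor n = 415 = 5 · 83. μ(n) = 0 if any exponent ≥ 2 (not squarefree); otherwise μ(n) = (−1)^{ω(n)} where ω(n) is the number of distinct prime factors. Applying: μ(415) = 1.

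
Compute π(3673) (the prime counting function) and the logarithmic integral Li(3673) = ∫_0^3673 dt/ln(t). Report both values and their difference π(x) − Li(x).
π(3673) = 513;  Li(3673) ≈ 525.74;  π(x) − Li(x) ≈ -12.74.

Direct count of primes ≤ 3673 gives π(3673) = 513. Numerical evaluation of the logarithmic integral gives Li(3673) ≈ 525.74. The difference π(x) − Li(x) ≈ -12.74 is typically negative for small/moderate x (Li(x) overestimates), though Littlewood's theorem shows this sign changes infinitely often.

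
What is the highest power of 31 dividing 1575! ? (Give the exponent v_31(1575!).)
v_31(1575!) = 51

Legendre's formula: v_p(n!) = Σ_{k ≥ 1} ⌊n / p^k⌋. For p = 31, n = 1575, the terms are:
  ⌊1575/31^1⌋ = ⌊1575/31⌋ = 50
  ⌊1575/31^2⌋ = ⌊1575/961⌋ = 1
(the next term ⌊1575/31^3⌋ = 0, terminating the sum). Summing: v_31(1575!) = 50 + 1 = 51.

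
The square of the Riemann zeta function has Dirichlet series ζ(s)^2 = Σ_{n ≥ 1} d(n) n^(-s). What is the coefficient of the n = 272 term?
d(272) = 10

ζ(s)^2 = (Σ 1/m^s)(Σ 1/k^s). The coefficient of 1/n^s in the product is the number of ordered pairs (m, k) with mk = n, which equals d(n). For n = 272, divisors are [1, 2, 4, 8, 16, 17, 34, 68, 136, 272], so d(272) = 10.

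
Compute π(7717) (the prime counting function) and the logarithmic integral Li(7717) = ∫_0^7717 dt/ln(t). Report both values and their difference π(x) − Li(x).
π(7717) = 979;  Li(7717) ≈ 994.86;  π(x) − Li(x) ≈ -15.86.

Direct count of primes ≤ 7717 gives π(7717) = 979. Numerical evaluation of the logarithmic integral gives Li(7717) ≈ 994.86. The difference π(x) − Li(x) ≈ -15.86 is typically negative for small/moderate x (Li(x) overestimates), though Littlewood's theorem shows this sign changes infinitely often.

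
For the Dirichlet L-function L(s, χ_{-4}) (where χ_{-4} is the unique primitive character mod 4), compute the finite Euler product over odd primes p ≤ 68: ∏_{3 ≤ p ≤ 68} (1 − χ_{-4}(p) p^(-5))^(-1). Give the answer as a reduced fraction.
∏ = 37979204647637350516760877329690181347337250286656304892593349955377546774080367593893487696930042429/38125690090169221251718118687086971940856605396725095947148046662410194981822835725803035469807616000

The odd primes p ≤ 68 are [3, 5, 7, 11, 13, 17, 19, 23, 29, 31, 37, 41, 43, 47, 53, 59, 61, 67]. For each, χ(p) = 1 if p ≡ 1 mod 4, χ(p) = −1 if p ≡ 3 mod 4. Taking (1 − χ(p)/p^5)^(-1) = p^5/(p^5 − χ(p)): (1 − (-1)/3^5)^(-1) · (1 − (1)/5^5)^(-1) · (1 − (-1)/7^5)^(-1) · (1 − (-1)/11^5)^(-1) · (1 − (1)/13^5)^(-1) · (1 − (1)/17^5)^(-1) · (1 − (-1)/19^5)^(-1) · (1 − (-1)/23^5)^(-1) · (1 − (1)/29^5)^(-1) · (1 − (-1)/31^5)^(-1) · (1 − (1)/37^5)^(-1) · (1 − (1)/41^5)^(-1) · (1 − (-1)/43^5)^(-1) · (1 − (-1)/47^5)^(-1) · (1 − (1)/53^5)^(-1) · (1 − (-1)/59^5)^(-1) · (1 − (1)/61^5)^(-1) · (1 − (-1)/67^5)^(-1) = 37979204647637350516760877329690181347337250286656304892593349955377546774080367593893487696930042429/38125690090169221251718118687086971940856605396725095947148046662410194981822835725803035469807616000.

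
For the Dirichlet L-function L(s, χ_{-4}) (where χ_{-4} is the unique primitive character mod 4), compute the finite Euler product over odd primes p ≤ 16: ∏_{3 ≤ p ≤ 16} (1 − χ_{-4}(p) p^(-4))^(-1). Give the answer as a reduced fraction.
∏ = 12412162137375/12550936856576

The odd primes p ≤ 16 are [3, 5, 7, 11, 13]. For each, χ(p) = 1 if p ≡ 1 mod 4, χ(p) = −1 if p ≡ 3 mod 4. Taking (1 − χ(p)/p^4)^(-1) = p^4/(p^4 − χ(p)): (1 − (-1)/3^4)^(-1) · (1 − (1)/5^4)^(-1) · (1 − (-1)/7^4)^(-1) · (1 − (-1)/11^4)^(-1) · (1 − (1)/13^4)^(-1) = 12412162137375/12550936856576.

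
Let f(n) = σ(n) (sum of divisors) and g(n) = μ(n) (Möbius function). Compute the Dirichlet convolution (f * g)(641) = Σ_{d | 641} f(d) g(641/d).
(σ * μ)(641) = 641

Divisors of 641: [1, 641]. For each d | 641:
  d = 1: σ(1) · μ(641/1) = 1 · -1 = -1
  d = 641: σ(641) · μ(641/641) = 642 · 1 = 642
Summing: (σ * μ)(641) = -1 + 642 = 641.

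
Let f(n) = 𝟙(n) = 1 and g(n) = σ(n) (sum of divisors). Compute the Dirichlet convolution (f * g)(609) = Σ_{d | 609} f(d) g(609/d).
(𝟙 * σ)(609) = 1395

Divisors of 609: [1, 3, 7, 21, 29, 87, 203, 609]. For each d | 609:
  d = 1: 𝟙(1) · σ(609/1) = 1 · 960 = 960
  d = 3: 𝟙(3) · σ(609/3) = 1 · 240 = 240
  d = 7: 𝟙(7) · σ(609/7) = 1 · 120 = 120
  d = 21: 𝟙(21) · σ(609/21) = 1 · 30 = 30
  d = 29: 𝟙(29) · σ(609/29) = 1 · 32 = 32
  d = 87: 𝟙(87) · σ(609/87) = 1 · 8 = 8
  d = 203: 𝟙(203) · σ(609/203) = 1 · 4 = 4
  d = 609: 𝟙(609) · σ(609/609) = 1 · 1 = 1
Summing: (𝟙 * σ)(609) = 960 + 240 + 120 + 30 + 32 + 8 + 4 + 1 = 1395.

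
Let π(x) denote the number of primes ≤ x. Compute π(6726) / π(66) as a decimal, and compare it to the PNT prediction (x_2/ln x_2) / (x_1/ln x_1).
π(6726)/π(66) = 867/18 ≈ 48.1667;  PNT prediction ≈ 48.4430.

π(66) = 18 and π(6726) = 867, so π(6726)/π(66) ≈ 48.1667. The PNT-predicted ratio is (6726/ln(6726)) / (66/ln(66)) ≈ 48.4430. The two agree to within a few percent, as expected.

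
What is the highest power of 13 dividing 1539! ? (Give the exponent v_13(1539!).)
v_13(1539!) = 127

Legendre's formula: v_p(n!) = Σ_{k ≥ 1} ⌊n / p^k⌋. For p = 13, n = 1539, the terms are:
  ⌊1539/13^1⌋ = ⌊1539/13⌋ = 118
  ⌊1539/13^2⌋ = ⌊1539/169⌋ = 9
(the next term ⌊1539/13^3⌋ = 0, terminating the sum). Summing: v_13(1539!) = 118 + 9 = 127.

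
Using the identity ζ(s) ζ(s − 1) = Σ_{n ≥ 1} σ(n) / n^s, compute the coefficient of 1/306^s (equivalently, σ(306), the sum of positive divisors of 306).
σ(306) = 702

In the product (Σ m^0/m^s)(Σ k / k^s) = Σ (Σ_{d | n} d) / n^s, the coefficient of 1/n^s is σ(n) = Σ_{d | n} d. For n = 306, divisors are [1, 2, 3, 6, 9, 17, 18, 34, 51, 102, 153, 306]; summing: σ(306) = 702.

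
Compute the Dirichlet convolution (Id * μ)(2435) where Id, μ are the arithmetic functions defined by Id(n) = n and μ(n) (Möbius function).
(Id * μ)(2435) = 1944

Divisors of 2435: [1, 5, 487, 2435]. For each d | 2435:
  d = 1: Id(1) · μ(2435/1) = 1 · 1 = 1
  d = 5: Id(5) · μ(2435/5) = 5 · -1 = -5
  d = 487: Id(487) · μ(2435/487) = 487 · -1 = -487
  d = 2435: Id(2435) · μ(2435/2435) = 2435 · 1 = 2435
Summing: (Id * μ)(2435) = 1 + -5 + -487 + 2435 = 1944.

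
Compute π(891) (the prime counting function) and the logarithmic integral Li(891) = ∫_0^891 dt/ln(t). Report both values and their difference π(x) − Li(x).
π(891) = 154;  Li(891) ≈ 161.70;  π(x) − Li(x) ≈ -7.70.

Direct count of primes ≤ 891 gives π(891) = 154. Numerical evaluation of the logarithmic integral gives Li(891) ≈ 161.70. The difference π(x) − Li(x) ≈ -7.70 is typically negative for small/moderate x (Li(x) overestimates), though Littlewood's theorem shows this sign changes infinitely often.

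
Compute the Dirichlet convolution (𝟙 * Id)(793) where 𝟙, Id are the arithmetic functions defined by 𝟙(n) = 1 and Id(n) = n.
(𝟙 * Id)(793) = 868

Divisors of 793: [1, 13, 61, 793]. For each d | 793:
  d = 1: 𝟙(1) · Id(793/1) = 1 · 793 = 793
  d = 13: 𝟙(13) · Id(793/13) = 1 · 61 = 61
  d = 61: 𝟙(61) · Id(793/61) = 1 · 13 = 13
  d = 793: 𝟙(793) · Id(793/793) = 1 · 1 = 1
Summing: (𝟙 * Id)(793) = 793 + 61 + 13 + 1 = 868.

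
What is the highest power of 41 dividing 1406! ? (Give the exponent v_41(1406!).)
v_41(1406!) = 34

Legendre's formula: v_p(n!) = Σ_{k ≥ 1} ⌊n / p^k⌋. For p = 41, n = 1406, the terms are:
  ⌊1406/41^1⌋ = ⌊1406/41⌋ = 34
(the next term ⌊1406/41^2⌋ = 0, terminating the sum). Summing: v_41(1406!) = 34 = 34.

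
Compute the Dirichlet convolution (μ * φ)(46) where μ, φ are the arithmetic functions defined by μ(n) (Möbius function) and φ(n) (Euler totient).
(μ * φ)(46) = 0

Divisors of 46: [1, 2, 23, 46]. For each d | 46:
  d = 1: μ(1) · φ(46/1) = 1 · 22 = 22
  d = 2: μ(2) · φ(46/2) = -1 · 22 = -22
  d = 23: μ(23) · φ(46/23) = -1 · 1 = -1
  d = 46: μ(46) · φ(46/46) = 1 · 1 = 1
Summing: (μ * φ)(46) = 22 + -22 + -1 + 1 = 0.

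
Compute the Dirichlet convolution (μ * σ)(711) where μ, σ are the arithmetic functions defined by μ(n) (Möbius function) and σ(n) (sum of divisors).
(μ * σ)(711) = 711

Divisors of 711: [1, 3, 9, 79, 237, 711]. For each d | 711:
  d = 1: μ(1) · σ(711/1) = 1 · 1040 = 1040
  d = 3: μ(3) · σ(711/3) = -1 · 320 = -320
  d = 9: μ(9) · σ(711/9) = 0 · 80 = 0
  d = 79: μ(79) · σ(711/79) = -1 · 13 = -13
  d = 237: μ(237) · σ(711/237) = 1 · 4 = 4
  d = 711: μ(711) · σ(711/711) = 0 · 1 = 0
Summing: (μ * σ)(711) = 1040 + -320 + 0 + -13 + 4 + 0 = 711.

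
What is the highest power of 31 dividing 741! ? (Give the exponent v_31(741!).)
v_31(741!) = 23

Legendre's formula: v_p(n!) = Σ_{k ≥ 1} ⌊n / p^k⌋. For p = 31, n = 741, the terms are:
  ⌊741/31^1⌋ = ⌊741/31⌋ = 23
(the next term ⌊741/31^2⌋ = 0, terminating the sum). Summing: v_31(741!) = 23 = 23.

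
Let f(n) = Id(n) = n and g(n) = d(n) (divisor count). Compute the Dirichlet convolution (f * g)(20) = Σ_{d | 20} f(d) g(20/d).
(Id * d)(20) = 77

Divisors of 20: [1, 2, 4, 5, 10, 20]. For each d | 20:
  d = 1: Id(1) · d(20/1) = 1 · 6 = 6
  d = 2: Id(2) · d(20/2) = 2 · 4 = 8
  d = 4: Id(4) · d(20/4) = 4 · 2 = 8
  d = 5: Id(5) · d(20/5) = 5 · 3 = 15
  d = 10: Id(10) · d(20/10) = 10 · 2 = 20
  d = 20: Id(20) · d(20/20) = 20 · 1 = 20
Summing: (Id * d)(20) = 6 + 8 + 8 + 15 + 20 + 20 = 77.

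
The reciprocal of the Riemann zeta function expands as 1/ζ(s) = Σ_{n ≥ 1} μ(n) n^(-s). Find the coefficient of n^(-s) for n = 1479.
μ(1479) = -1

Factor n = 1479 = 3 · 17 · 29. μ(n) = 0 if any exponent ≥ 2 (not squarefree); otherwise μ(n) = (−1)^{ω(n)} where ω(n) is the number of distinct prime factors. Applying: μ(1479) = -1.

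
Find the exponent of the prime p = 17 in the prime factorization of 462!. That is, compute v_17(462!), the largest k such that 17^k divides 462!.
v_17(462!) = 28

Legendre's formula: v_p(n!) = Σ_{k ≥ 1} ⌊n / p^k⌋. For p = 17, n = 462, the terms are:
  ⌊462/17^1⌋ = ⌊462/17⌋ = 27
  ⌊462/17^2⌋ = ⌊462/289⌋ = 1
(the next term ⌊462/17^3⌋ = 0, terminating the sum). Summing: v_17(462!) = 27 + 1 = 28.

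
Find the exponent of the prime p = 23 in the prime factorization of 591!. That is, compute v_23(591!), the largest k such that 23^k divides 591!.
v_23(591!) = 26

Legendre's formula: v_p(n!) = Σ_{k ≥ 1} ⌊n / p^k⌋. For p = 23, n = 591, the terms are:
  ⌊591/23^1⌋ = ⌊591/23⌋ = 25
  ⌊591/23^2⌋ = ⌊591/529⌋ = 1
(the next term ⌊591/23^3⌋ = 0, terminating the sum). Summing: v_23(591!) = 25 + 1 = 26.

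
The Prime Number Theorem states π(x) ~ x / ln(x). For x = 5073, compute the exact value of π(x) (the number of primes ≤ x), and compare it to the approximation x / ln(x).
π(5073) = 677;  x/ln(x) ≈ 594.61;  relative error ≈ 12.17%.

Directly count primes up to 5073: π(5073) = 677. The PNT approximation gives 5073/ln(5073) ≈ 5073/8.53169 ≈ 594.61. Relative error (π(x) − x/ln(x)) / π(x) ≈ 12.17%; the approximation is known to undercount slightly (Li(x) is a better estimate).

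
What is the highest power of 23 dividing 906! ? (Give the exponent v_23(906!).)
v_23(906!) = 40

Legendre's formula: v_p(n!) = Σ_{k ≥ 1} ⌊n / p^k⌋. For p = 23, n = 906, the terms are:
  ⌊906/23^1⌋ = ⌊906/23⌋ = 39
  ⌊906/23^2⌋ = ⌊906/529⌋ = 1
(the next term ⌊906/23^3⌋ = 0, terminating the sum). Summing: v_23(906!) = 39 + 1 = 40.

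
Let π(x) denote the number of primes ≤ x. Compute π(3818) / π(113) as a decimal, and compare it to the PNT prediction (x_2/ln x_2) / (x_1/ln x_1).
π(3818)/π(113) = 529/30 ≈ 17.6333;  PNT prediction ≈ 19.3668.

π(113) = 30 and π(3818) = 529, so π(3818)/π(113) ≈ 17.6333. The PNT-predicted ratio is (3818/ln(3818)) / (113/ln(113)) ≈ 19.3668. The two agree to within a few percent, as expected.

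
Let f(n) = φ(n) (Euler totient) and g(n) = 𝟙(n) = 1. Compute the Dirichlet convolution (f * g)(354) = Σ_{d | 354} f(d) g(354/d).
(φ * 𝟙)(354) = 354

Divisors of 354: [1, 2, 3, 6, 59, 118, 177, 354]. For each d | 354:
  d = 1: φ(1) · 𝟙(354/1) = 1 · 1 = 1
  d = 2: φ(2) · 𝟙(354/2) = 1 · 1 = 1
  d = 3: φ(3) · 𝟙(354/3) = 2 · 1 = 2
  d = 6: φ(6) · 𝟙(354/6) = 2 · 1 = 2
  d = 59: φ(59) · 𝟙(354/59) = 58 · 1 = 58
  d = 118: φ(118) · 𝟙(354/118) = 58 · 1 = 58
  d = 177: φ(177) · 𝟙(354/177) = 116 · 1 = 116
  d = 354: φ(354) · 𝟙(354/354) = 116 · 1 = 116
Summing: (φ * 𝟙)(354) = 1 + 1 + 2 + 2 + 58 + 58 + 116 + 116 = 354.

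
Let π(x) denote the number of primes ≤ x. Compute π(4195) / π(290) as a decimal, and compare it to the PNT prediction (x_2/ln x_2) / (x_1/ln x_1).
π(4195)/π(290) = 574/61 ≈ 9.4098;  PNT prediction ≈ 9.8323.

π(290) = 61 and π(4195) = 574, so π(4195)/π(290) ≈ 9.4098. The PNT-predicted ratio is (4195/ln(4195)) / (290/ln(290)) ≈ 9.8323. The two agree to within a few percent, as expected.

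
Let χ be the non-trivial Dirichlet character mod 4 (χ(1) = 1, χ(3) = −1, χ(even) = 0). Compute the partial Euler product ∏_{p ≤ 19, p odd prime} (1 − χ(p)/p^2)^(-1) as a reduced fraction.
∏ = 14933966047/16280616960

The odd primes p ≤ 19 are [3, 5, 7, 11, 13, 17, 19]. For each, χ(p) = 1 if p ≡ 1 mod 4, χ(p) = −1 if p ≡ 3 mod 4. Taking (1 − χ(p)/p^2)^(-1) = p^2/(p^2 − χ(p)): (1 − (-1)/3^2)^(-1) · (1 − (1)/5^2)^(-1) · (1 − (-1)/7^2)^(-1) · (1 − (-1)/11^2)^(-1) · (1 − (1)/13^2)^(-1) · (1 − (1)/17^2)^(-1) · (1 − (-1)/19^2)^(-1) = 14933966047/16280616960.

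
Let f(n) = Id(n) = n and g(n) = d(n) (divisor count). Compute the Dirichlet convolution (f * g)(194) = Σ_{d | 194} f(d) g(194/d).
(Id * d)(194) = 396

Divisors of 194: [1, 2, 97, 194]. For each d | 194:
  d = 1: Id(1) · d(194/1) = 1 · 4 = 4
  d = 2: Id(2) · d(194/2) = 2 · 2 = 4
  d = 97: Id(97) · d(194/97) = 97 · 2 = 194
  d = 194: Id(194) · d(194/194) = 194 · 1 = 194
Summing: (Id * d)(194) = 4 + 4 + 194 + 194 = 396.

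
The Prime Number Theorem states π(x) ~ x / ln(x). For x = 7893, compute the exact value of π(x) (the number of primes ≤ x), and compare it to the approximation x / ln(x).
π(7893) = 997;  x/ln(x) ≈ 879.57;  relative error ≈ 11.78%.

Directly count primes up to 7893: π(7893) = 997. The PNT approximation gives 7893/ln(7893) ≈ 7893/8.97373 ≈ 879.57. Relative error (π(x) − x/ln(x)) / π(x) ≈ 11.78%; the approximation is known to undercount slightly (Li(x) is a better estimate).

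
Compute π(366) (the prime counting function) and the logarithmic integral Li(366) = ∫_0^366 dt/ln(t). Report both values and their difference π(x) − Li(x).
π(366) = 72;  Li(366) ≈ 79.70;  π(x) − Li(x) ≈ -7.70.

Direct count of primes ≤ 366 gives π(366) = 72. Numerical evaluation of the logarithmic integral gives Li(366) ≈ 79.70. The difference π(x) − Li(x) ≈ -7.70 is typically negative for small/moderate x (Li(x) overestimates), though Littlewood's theorem shows this sign changes infinitely often.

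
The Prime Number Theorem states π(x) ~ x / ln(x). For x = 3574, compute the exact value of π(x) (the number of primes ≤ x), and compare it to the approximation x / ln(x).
π(3574) = 500;  x/ln(x) ≈ 436.84;  relative error ≈ 12.63%.

Directly count primes up to 3574: π(3574) = 500. The PNT approximation gives 3574/ln(3574) ≈ 3574/8.18144 ≈ 436.84. Relative error (π(x) − x/ln(x)) / π(x) ≈ 12.63%; the approximation is known to undercount slightly (Li(x) is a better estimate).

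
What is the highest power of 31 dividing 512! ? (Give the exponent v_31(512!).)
v_31(512!) = 16

Legendre's formula: v_p(n!) = Σ_{k ≥ 1} ⌊n / p^k⌋. For p = 31, n = 512, the terms are:
  ⌊512/31^1⌋ = ⌊512/31⌋ = 16
(the next term ⌊512/31^2⌋ = 0, terminating the sum). Summing: v_31(512!) = 16 = 16.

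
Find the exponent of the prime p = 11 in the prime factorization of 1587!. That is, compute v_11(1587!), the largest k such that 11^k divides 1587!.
v_11(1587!) = 158

Legendre's formula: v_p(n!) = Σ_{k ≥ 1} ⌊n / p^k⌋. For p = 11, n = 1587, the terms are:
  ⌊1587/11^1⌋ = ⌊1587/11⌋ = 144
  ⌊1587/11^2⌋ = ⌊1587/121⌋ = 13
  ⌊1587/11^3⌋ = ⌊1587/1331⌋ = 1
(the next term ⌊1587/11^4⌋ = 0, terminating the sum). Summing: v_11(1587!) = 144 + 13 + 1 = 158.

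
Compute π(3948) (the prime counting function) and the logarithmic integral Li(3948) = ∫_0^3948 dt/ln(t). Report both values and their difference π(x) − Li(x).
π(3948) = 548;  Li(3948) ≈ 559.09;  π(x) − Li(x) ≈ -11.09.

Direct count of primes ≤ 3948 gives π(3948) = 548. Numerical evaluation of the logarithmic integral gives Li(3948) ≈ 559.09. The difference π(x) − Li(x) ≈ -11.09 is typically negative for small/moderate x (Li(x) overestimates), though Littlewood's theorem shows this sign changes infinitely often.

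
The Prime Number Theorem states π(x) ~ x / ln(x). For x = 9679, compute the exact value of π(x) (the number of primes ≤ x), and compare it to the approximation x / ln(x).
π(9679) = 1195;  x/ln(x) ≈ 1054.62;  relative error ≈ 11.75%.

Directly count primes up to 9679: π(9679) = 1195. The PNT approximation gives 9679/ln(9679) ≈ 9679/9.17771 ≈ 1054.62. Relative error (π(x) − x/ln(x)) / π(x) ≈ 11.75%; the approximation is known to undercount slightly (Li(x) is a better estimate).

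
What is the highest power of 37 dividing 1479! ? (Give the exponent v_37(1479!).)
v_37(1479!) = 40

Legendre's formula: v_p(n!) = Σ_{k ≥ 1} ⌊n / p^k⌋. For p = 37, n = 1479, the terms are:
  ⌊1479/37^1⌋ = ⌊1479/37⌋ = 39
  ⌊1479/37^2⌋ = ⌊1479/1369⌋ = 1
(the next term ⌊1479/37^3⌋ = 0, terminating the sum). Summing: v_37(1479!) = 39 + 1 = 40.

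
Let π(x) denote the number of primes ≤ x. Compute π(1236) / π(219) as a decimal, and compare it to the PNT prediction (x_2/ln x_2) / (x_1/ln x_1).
π(1236)/π(219) = 202/47 ≈ 4.2979;  PNT prediction ≈ 4.2720.

π(219) = 47 and π(1236) = 202, so π(1236)/π(219) ≈ 4.2979. The PNT-predicted ratio is (1236/ln(1236)) / (219/ln(219)) ≈ 4.2720. The two agree to within a few percent, as expected.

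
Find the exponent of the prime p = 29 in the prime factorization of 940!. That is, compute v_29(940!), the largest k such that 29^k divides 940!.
v_29(940!) = 33

Legendre's formula: v_p(n!) = Σ_{k ≥ 1} ⌊n / p^k⌋. For p = 29, n = 940, the terms are:
  ⌊940/29^1⌋ = ⌊940/29⌋ = 32
  ⌊940/29^2⌋ = ⌊940/841⌋ = 1
(the next term ⌊940/29^3⌋ = 0, terminating the sum). Summing: v_29(940!) = 32 + 1 = 33.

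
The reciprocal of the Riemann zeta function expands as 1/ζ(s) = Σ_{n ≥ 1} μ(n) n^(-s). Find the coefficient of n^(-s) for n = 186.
μ(186) = -1

Factor n = 186 = 2 · 3 · 31. μ(n) = 0 if any exponent ≥ 2 (not squarefree); otherwise μ(n) = (−1)^{ω(n)} where ω(n) is the number of distinct prime factors. Applying: μ(186) = -1.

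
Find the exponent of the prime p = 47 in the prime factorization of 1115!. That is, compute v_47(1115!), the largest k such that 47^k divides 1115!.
v_47(1115!) = 23

Legendre's formula: v_p(n!) = Σ_{k ≥ 1} ⌊n / p^k⌋. For p = 47, n = 1115, the terms are:
  ⌊1115/47^1⌋ = ⌊1115/47⌋ = 23
(the next term ⌊1115/47^2⌋ = 0, terminating the sum). Summing: v_47(1115!) = 23 = 23.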